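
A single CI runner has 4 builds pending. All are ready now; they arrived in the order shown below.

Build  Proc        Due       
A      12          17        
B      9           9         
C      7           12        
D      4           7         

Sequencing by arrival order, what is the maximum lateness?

25

FIFO (arrival order): A B C D.
A: 0→12, due 17, lateness -5
B: 12→21, due 9, lateness 12
C: 21→28, due 12, lateness 16
D: 28→32, due 7, lateness 25
Maximum = 25.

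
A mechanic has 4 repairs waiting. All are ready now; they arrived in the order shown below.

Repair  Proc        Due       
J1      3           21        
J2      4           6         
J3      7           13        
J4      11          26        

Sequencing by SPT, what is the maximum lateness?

1

SPT (increasing processing time): J1 J2 J3 J4.
J1: 0→3, due 21, lateness -18
J2: 3→7, due 6, lateness 1
J3: 7→14, due 13, lateness 1
J4: 14→25, due 26, lateness -1
Maximum = 1.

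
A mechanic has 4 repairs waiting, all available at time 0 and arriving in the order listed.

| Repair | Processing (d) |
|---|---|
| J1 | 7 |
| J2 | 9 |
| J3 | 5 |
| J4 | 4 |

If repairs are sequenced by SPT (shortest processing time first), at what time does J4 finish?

4

SPT (increasing processing time): J4 J3 J1 J2.
J4: 0→4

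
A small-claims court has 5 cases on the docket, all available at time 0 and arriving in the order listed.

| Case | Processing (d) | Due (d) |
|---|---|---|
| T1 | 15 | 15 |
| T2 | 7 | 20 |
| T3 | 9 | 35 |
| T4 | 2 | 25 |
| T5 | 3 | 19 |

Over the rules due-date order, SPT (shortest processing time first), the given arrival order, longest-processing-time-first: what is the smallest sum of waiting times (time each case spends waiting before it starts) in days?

40

EDD (increasing due date): T1 T5 T2 T4 T3.
T1: waits 0, runs 0→15
T5: waits 15, runs 15→18
T2: waits 18, runs 18→25
T4: waits 25, runs 25→27
T3: waits 27, runs 27→36
Sum = 0+15+18+25+27 = 85.
SPT (increasing processing time): T4 T5 T2 T3 T1.
T4: waits 0, runs 0→2
T5: waits 2, runs 2→5
T2: waits 5, runs 5→12
T3: waits 12, runs 12→21
T1: waits 21, runs 21→36
Sum = 0+2+5+12+21 = 40.
FIFO (arrival order): T1 T2 T3 T4 T5.
T1: waits 0, runs 0→15
T2: waits 15, runs 15→22
T3: waits 22, runs 22→31
T4: waits 31, runs 31→33
T5: waits 33, runs 33→36
Sum = 0+15+22+31+33 = 101.
LPT (decreasing processing time): T1 T3 T2 T5 T4.
T1: waits 0, runs 0→15
T3: waits 15, runs 15→24
T2: waits 24, runs 24→31
T5: waits 31, runs 31→34
T4: waits 34, runs 34→36
Sum = 0+15+24+31+34 = 104.
EDD 85, SPT 40, FIFO 101, LPT 104 → minimum 40.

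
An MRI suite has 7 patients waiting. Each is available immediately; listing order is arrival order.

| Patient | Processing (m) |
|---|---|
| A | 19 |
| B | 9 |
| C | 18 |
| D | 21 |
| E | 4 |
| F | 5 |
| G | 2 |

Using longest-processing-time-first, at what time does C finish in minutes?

LPT (decreasing processing time): D A C B F E G.
D: 0→21
A: 21→40
C: 40→58

58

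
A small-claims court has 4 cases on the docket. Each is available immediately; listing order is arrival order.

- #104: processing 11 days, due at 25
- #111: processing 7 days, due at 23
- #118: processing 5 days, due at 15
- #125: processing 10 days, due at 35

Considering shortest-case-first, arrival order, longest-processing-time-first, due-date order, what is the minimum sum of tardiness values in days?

SPT (increasing processing time): #118 #111 #125 #104.
#118: 0→5, due 15, tardiness 0
#111: 5→12, due 23, tardiness 0
#125: 12→22, due 35, tardiness 0
#104: 22→33, due 25, tardiness 8
Sum = 0+0+0+8 = 8.
FIFO (arrival order): #104 #111 #118 #125.
#104: 0→11, due 25, tardiness 0
#111: 11→18, due 23, tardiness 0
#118: 18→23, due 15, tardiness 8
#125: 23→33, due 35, tardiness 0
Sum = 0+0+8+0 = 8.
LPT (decreasing processing time): #104 #125 #111 #118.
#104: 0→11, due 25, tardiness 0
#125: 11→21, due 35, tardiness 0
#111: 21→28, due 23, tardiness 5
#118: 28→33, due 15, tardiness 18
Sum = 0+0+5+18 = 23.
EDD (increasing due date): #118 #111 #104 #125.
#118: 0→5, due 15, tardiness 0
#111: 5→12, due 23, tardiness 0
#104: 12→23, due 25, tardiness 0
#125: 23→33, due 35, tardiness 0
Sum = 0+0+0+0 = 0.
SPT 8, FIFO 8, LPT 23, EDD 0 → minimum 0.

0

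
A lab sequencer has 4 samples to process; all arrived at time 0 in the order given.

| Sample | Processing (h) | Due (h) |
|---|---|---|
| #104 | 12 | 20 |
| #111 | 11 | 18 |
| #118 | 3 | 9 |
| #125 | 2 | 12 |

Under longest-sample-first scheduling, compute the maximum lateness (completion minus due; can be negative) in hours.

LPT (decreasing processing time): #104 #111 #118 #125.
#104: 0→12, due 20, lateness -8
#111: 12→23, due 18, lateness 5
#118: 23→26, due 9, lateness 17
#125: 26→28, due 12, lateness 16
Maximum = 17.

17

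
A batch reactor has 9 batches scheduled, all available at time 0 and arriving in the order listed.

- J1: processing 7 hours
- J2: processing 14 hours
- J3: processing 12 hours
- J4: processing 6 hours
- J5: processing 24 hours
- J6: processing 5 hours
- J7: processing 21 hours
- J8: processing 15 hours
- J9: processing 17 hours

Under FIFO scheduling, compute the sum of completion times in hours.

FIFO (arrival order): J1 J2 J3 J4 J5 J6 J7 J8 J9.
J1: 0→7
J2: 7→21
J3: 21→33
J4: 33→39
J5: 39→63
J6: 63→68
J7: 68→89
J8: 89→104
J9: 104→121
Sum = 7+21+33+39+63+68+89+104+121 = 545.

545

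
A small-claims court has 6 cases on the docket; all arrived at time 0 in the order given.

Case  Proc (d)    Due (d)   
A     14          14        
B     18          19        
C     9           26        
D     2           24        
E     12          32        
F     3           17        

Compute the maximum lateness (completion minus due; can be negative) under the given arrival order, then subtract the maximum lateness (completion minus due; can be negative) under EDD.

15

FIFO (arrival order): A B C D E F.
A: 0→14, due 14, lateness 0
B: 14→32, due 19, lateness 13
C: 32→41, due 26, lateness 15
D: 41→43, due 24, lateness 19
E: 43→55, due 32, lateness 23
F: 55→58, due 17, lateness 41
Maximum = 41.
EDD (increasing due date): A F B D C E.
A: 0→14, due 14, lateness 0
F: 14→17, due 17, lateness 0
B: 17→35, due 19, lateness 16
D: 35→37, due 24, lateness 13
C: 37→46, due 26, lateness 20
E: 46→58, due 32, lateness 26
Maximum = 26.
Difference = 41 − 26 = 15.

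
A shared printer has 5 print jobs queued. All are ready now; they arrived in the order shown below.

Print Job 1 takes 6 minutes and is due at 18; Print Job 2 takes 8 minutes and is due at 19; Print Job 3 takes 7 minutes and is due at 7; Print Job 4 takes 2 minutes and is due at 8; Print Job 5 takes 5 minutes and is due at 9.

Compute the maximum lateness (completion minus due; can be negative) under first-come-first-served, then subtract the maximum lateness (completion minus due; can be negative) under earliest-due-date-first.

10

FIFO (arrival order): Print Job 1 Print Job 2 Print Job 3 Print Job 4 Print Job 5.
Print Job 1: 0→6, due 18, lateness -12
Print Job 2: 6→14, due 19, lateness -5
Print Job 3: 14→21, due 7, lateness 14
Print Job 4: 21→23, due 8, lateness 15
Print Job 5: 23→28, due 9, lateness 19
Maximum = 19.
EDD (increasing due date): Print Job 3 Print Job 4 Print Job 5 Print Job 1 Print Job 2.
Print Job 3: 0→7, due 7, lateness 0
Print Job 4: 7→9, due 8, lateness 1
Print Job 5: 9→14, due 9, lateness 5
Print Job 1: 14→20, due 18, lateness 2
Print Job 2: 20→28, due 19, lateness 9
Maximum = 9.
Difference = 19 − 9 = 10.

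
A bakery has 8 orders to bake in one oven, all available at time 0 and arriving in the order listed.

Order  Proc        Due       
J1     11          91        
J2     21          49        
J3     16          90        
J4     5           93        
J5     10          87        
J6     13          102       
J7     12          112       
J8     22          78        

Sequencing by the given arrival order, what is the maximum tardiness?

FIFO (arrival order): J1 J2 J3 J4 J5 J6 J7 J8.
J1: 0→11, due 91, tardiness 0
J2: 11→32, due 49, tardiness 0
J3: 32→48, due 90, tardiness 0
J4: 48→53, due 93, tardiness 0
J5: 53→63, due 87, tardiness 0
J6: 63→76, due 102, tardiness 0
J7: 76→88, due 112, tardiness 0
J8: 88→110, due 78, tardiness 32
Maximum = 32.

32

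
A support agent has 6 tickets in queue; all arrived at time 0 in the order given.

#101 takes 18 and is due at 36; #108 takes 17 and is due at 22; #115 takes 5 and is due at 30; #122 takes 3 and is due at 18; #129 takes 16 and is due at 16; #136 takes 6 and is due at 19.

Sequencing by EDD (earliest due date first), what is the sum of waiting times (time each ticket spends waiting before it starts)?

EDD (increasing due date): #129 #122 #136 #108 #115 #101.
#129: waits 0, runs 0→16
#122: waits 16, runs 16→19
#136: waits 19, runs 19→25
#108: waits 25, runs 25→42
#115: waits 42, runs 42→47
#101: waits 47, runs 47→65
Sum = 0+16+19+25+42+47 = 149.

149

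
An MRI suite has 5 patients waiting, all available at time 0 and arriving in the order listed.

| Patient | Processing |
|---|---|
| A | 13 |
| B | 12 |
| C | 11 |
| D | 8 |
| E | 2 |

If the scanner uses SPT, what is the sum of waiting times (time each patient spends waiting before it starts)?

66

SPT (increasing processing time): E D C B A.
E: waits 0, runs 0→2
D: waits 2, runs 2→10
C: waits 10, runs 10→21
B: waits 21, runs 21→33
A: waits 33, runs 33→46
Sum = 0+2+10+21+33 = 66.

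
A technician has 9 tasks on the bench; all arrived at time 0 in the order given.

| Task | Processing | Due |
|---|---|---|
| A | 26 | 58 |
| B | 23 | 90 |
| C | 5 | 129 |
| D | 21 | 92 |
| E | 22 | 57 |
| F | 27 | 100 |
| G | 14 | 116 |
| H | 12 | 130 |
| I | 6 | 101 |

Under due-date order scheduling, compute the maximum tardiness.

26

EDD (increasing due date): E A B D F I G C H.
E: 0→22, due 57, tardiness 0
A: 22→48, due 58, tardiness 0
B: 48→71, due 90, tardiness 0
D: 71→92, due 92, tardiness 0
F: 92→119, due 100, tardiness 19
I: 119→125, due 101, tardiness 24
G: 125→139, due 116, tardiness 23
C: 139→144, due 129, tardiness 15
H: 144→156, due 130, tardiness 26
Maximum = 26.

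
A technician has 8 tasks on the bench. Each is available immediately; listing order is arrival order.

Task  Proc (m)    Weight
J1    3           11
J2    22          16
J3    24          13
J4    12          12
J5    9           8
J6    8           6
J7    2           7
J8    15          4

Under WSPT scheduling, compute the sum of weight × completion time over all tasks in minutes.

WSPT (decreasing weight/processing-time ratio): J1 J7 J4 J5 J6 J2 J3 J8.
J1: finishes 3, weight 11, w·C = 33
J7: finishes 5, weight 7, w·C = 35
J4: finishes 17, weight 12, w·C = 204
J5: finishes 26, weight 8, w·C = 208
J6: finishes 34, weight 6, w·C = 204
J2: finishes 56, weight 16, w·C = 896
J3: finishes 80, weight 13, w·C = 1040
J8: finishes 95, weight 4, w·C = 380
Sum = 33+35+204+208+204+896+1040+380 = 3000.

3000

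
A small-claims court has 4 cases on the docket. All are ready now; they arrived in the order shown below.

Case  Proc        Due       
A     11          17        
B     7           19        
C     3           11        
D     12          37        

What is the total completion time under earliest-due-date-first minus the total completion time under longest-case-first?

-27

EDD (increasing due date): C A B D.
C: 0→3
A: 3→14
B: 14→21
D: 21→33
Sum = 3+14+21+33 = 71.
LPT (decreasing processing time): D A B C.
D: 0→12
A: 12→23
B: 23→30
C: 30→33
Sum = 12+23+30+33 = 98.
Difference = 71 − 98 = -27.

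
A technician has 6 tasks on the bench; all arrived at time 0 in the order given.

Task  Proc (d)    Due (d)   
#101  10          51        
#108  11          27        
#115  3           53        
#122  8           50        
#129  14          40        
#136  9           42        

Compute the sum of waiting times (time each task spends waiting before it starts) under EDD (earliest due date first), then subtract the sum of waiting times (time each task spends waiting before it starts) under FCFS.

EDD (increasing due date): #108 #129 #136 #122 #101 #115.
#108: waits 0, runs 0→11
#129: waits 11, runs 11→25
#136: waits 25, runs 25→34
#122: waits 34, runs 34→42
#101: waits 42, runs 42→52
#115: waits 52, runs 52→55
Sum = 0+11+25+34+42+52 = 164.
FIFO (arrival order): #101 #108 #115 #122 #129 #136.
#101: waits 0, runs 0→10
#108: waits 10, runs 10→21
#115: waits 21, runs 21→24
#122: waits 24, runs 24→32
#129: waits 32, runs 32→46
#136: waits 46, runs 46→55
Sum = 0+10+21+24+32+46 = 133.
Difference = 164 − 133 = 31.

31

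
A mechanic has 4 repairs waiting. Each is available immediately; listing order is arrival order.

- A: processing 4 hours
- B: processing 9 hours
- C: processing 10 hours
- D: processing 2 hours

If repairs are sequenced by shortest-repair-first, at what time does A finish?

6

SPT (increasing processing time): D A B C.
D: 0→2
A: 2→6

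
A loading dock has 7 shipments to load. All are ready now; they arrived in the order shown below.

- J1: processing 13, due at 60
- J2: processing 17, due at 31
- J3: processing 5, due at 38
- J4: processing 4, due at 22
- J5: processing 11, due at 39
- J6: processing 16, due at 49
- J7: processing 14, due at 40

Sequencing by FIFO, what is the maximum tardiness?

40

FIFO (arrival order): J1 J2 J3 J4 J5 J6 J7.
J1: 0→13, due 60, tardiness 0
J2: 13→30, due 31, tardiness 0
J3: 30→35, due 38, tardiness 0
J4: 35→39, due 22, tardiness 17
J5: 39→50, due 39, tardiness 11
J6: 50→66, due 49, tardiness 17
J7: 66→80, due 40, tardiness 40
Maximum = 40.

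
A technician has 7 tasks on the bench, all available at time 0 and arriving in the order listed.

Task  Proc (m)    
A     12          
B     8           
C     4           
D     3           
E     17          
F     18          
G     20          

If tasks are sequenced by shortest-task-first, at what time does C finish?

SPT (increasing processing time): D C B A E F G.
D: 0→3
C: 3→7

7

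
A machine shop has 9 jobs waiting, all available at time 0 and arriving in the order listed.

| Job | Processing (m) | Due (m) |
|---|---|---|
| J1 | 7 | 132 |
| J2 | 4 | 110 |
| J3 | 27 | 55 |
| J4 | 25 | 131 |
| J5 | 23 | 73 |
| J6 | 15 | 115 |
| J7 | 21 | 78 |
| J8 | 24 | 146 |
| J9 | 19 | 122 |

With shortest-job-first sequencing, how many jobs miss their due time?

SPT (increasing processing time): J2 J1 J6 J9 J7 J5 J8 J4 J3.
J2: 0→4, due 110, tardiness 0
J1: 4→11, due 132, tardiness 0
J6: 11→26, due 115, tardiness 0
J9: 26→45, due 122, tardiness 0
J7: 45→66, due 78, tardiness 0
J5: 66→89, due 73, tardiness 16
J8: 89→113, due 146, tardiness 0
J4: 113→138, due 131, tardiness 7
J3: 138→165, due 55, tardiness 110
Late jobs: 3.

3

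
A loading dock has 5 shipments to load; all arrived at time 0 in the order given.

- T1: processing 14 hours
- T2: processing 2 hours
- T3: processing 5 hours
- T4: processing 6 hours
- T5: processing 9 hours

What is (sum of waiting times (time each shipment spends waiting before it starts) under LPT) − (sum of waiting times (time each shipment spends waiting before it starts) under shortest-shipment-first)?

56

LPT (decreasing processing time): T1 T5 T4 T3 T2.
T1: waits 0, runs 0→14
T5: waits 14, runs 14→23
T4: waits 23, runs 23→29
T3: waits 29, runs 29→34
T2: waits 34, runs 34→36
Sum = 0+14+23+29+34 = 100.
SPT (increasing processing time): T2 T3 T4 T5 T1.
T2: waits 0, runs 0→2
T3: waits 2, runs 2→7
T4: waits 7, runs 7→13
T5: waits 13, runs 13→22
T1: waits 22, runs 22→36
Sum = 0+2+7+13+22 = 44.
Difference = 100 − 44 = 56.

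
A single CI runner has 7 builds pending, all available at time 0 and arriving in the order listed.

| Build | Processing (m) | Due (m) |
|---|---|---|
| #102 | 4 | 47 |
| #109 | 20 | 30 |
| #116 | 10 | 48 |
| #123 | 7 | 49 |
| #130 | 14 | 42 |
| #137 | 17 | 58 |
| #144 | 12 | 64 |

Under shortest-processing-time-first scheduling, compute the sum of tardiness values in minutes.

SPT (increasing processing time): #102 #123 #116 #144 #130 #137 #109.
#102: 0→4, due 47, tardiness 0
#123: 4→11, due 49, tardiness 0
#116: 11→21, due 48, tardiness 0
#144: 21→33, due 64, tardiness 0
#130: 33→47, due 42, tardiness 5
#137: 47→64, due 58, tardiness 6
#109: 64→84, due 30, tardiness 54
Sum = 0+0+0+0+5+6+54 = 65.

65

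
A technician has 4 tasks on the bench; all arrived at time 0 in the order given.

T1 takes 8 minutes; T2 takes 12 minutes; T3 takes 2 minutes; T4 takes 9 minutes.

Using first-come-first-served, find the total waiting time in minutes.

FIFO (arrival order): T1 T2 T3 T4.
T1: waits 0, runs 0→8
T2: waits 8, runs 8→20
T3: waits 20, runs 20→22
T4: waits 22, runs 22→31
Sum = 0+8+20+22 = 50.

50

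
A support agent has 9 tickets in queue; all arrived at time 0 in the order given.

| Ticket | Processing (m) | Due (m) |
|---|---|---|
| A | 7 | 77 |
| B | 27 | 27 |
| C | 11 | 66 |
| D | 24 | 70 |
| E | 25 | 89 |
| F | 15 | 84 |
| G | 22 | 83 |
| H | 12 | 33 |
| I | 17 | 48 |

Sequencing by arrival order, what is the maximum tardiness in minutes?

FIFO (arrival order): A B C D E F G H I.
A: 0→7, due 77, tardiness 0
B: 7→34, due 27, tardiness 7
C: 34→45, due 66, tardiness 0
D: 45→69, due 70, tardiness 0
E: 69→94, due 89, tardiness 5
F: 94→109, due 84, tardiness 25
G: 109→131, due 83, tardiness 48
H: 131→143, due 33, tardiness 110
I: 143→160, due 48, tardiness 112
Maximum = 112.

112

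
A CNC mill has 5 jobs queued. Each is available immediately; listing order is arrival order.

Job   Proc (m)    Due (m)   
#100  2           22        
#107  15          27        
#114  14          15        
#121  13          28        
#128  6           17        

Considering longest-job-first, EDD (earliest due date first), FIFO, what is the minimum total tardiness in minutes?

LPT (decreasing processing time): #107 #114 #121 #128 #100.
#107: 0→15, due 27, tardiness 0
#114: 15→29, due 15, tardiness 14
#121: 29→42, due 28, tardiness 14
#128: 42→48, due 17, tardiness 31
#100: 48→50, due 22, tardiness 28
Sum = 0+14+14+31+28 = 87.
EDD (increasing due date): #114 #128 #100 #107 #121.
#114: 0→14, due 15, tardiness 0
#128: 14→20, due 17, tardiness 3
#100: 20→22, due 22, tardiness 0
#107: 22→37, due 27, tardiness 10
#121: 37→50, due 28, tardiness 22
Sum = 0+3+0+10+22 = 35.
FIFO (arrival order): #100 #107 #114 #121 #128.
#100: 0→2, due 22, tardiness 0
#107: 2→17, due 27, tardiness 0
#114: 17→31, due 15, tardiness 16
#121: 31→44, due 28, tardiness 16
#128: 44→50, due 17, tardiness 33
Sum = 0+0+16+16+33 = 65.
LPT 87, EDD 35, FIFO 65 → minimum 35.

35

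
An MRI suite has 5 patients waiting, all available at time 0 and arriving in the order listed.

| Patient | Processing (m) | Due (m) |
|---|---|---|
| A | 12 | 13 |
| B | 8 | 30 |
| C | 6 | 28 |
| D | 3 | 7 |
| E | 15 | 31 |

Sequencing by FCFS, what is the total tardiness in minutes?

FIFO (arrival order): A B C D E.
A: 0→12, due 13, tardiness 0
B: 12→20, due 30, tardiness 0
C: 20→26, due 28, tardiness 0
D: 26→29, due 7, tardiness 22
E: 29→44, due 31, tardiness 13
Sum = 0+0+0+22+13 = 35.

35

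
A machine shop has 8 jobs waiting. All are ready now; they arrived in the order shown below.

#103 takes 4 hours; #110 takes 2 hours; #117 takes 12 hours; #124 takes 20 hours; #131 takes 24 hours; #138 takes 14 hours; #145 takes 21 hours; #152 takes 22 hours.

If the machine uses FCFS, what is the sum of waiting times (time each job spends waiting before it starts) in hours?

FIFO (arrival order): #103 #110 #117 #124 #131 #138 #145 #152.
#103: waits 0, runs 0→4
#110: waits 4, runs 4→6
#117: waits 6, runs 6→18
#124: waits 18, runs 18→38
#131: waits 38, runs 38→62
#138: waits 62, runs 62→76
#145: waits 76, runs 76→97
#152: waits 97, runs 97→119
Sum = 0+4+6+18+38+62+76+97 = 301.

301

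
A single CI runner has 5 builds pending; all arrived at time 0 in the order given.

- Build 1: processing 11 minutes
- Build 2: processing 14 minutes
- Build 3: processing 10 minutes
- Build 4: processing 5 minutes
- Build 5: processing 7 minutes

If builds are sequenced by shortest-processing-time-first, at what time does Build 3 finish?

SPT (increasing processing time): Build 4 Build 5 Build 3 Build 1 Build 2.
Build 4: 0→5
Build 5: 5→12
Build 3: 12→22

22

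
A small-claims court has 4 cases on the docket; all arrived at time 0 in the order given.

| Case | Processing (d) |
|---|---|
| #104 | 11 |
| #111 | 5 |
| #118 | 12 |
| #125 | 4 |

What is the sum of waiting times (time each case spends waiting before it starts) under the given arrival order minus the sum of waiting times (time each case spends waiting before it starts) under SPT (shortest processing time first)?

FIFO (arrival order): #104 #111 #118 #125.
#104: waits 0, runs 0→11
#111: waits 11, runs 11→16
#118: waits 16, runs 16→28
#125: waits 28, runs 28→32
Sum = 0+11+16+28 = 55.
SPT (increasing processing time): #125 #111 #104 #118.
#125: waits 0, runs 0→4
#111: waits 4, runs 4→9
#104: waits 9, runs 9→20
#118: waits 20, runs 20→32
Sum = 0+4+9+20 = 33.
Difference = 55 − 33 = 22.

22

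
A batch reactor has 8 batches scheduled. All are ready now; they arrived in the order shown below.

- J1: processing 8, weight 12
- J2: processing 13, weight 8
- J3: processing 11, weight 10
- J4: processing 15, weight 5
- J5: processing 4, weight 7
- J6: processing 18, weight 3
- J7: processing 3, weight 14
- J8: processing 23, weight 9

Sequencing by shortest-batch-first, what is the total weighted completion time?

2184

SPT (increasing processing time): J7 J5 J1 J3 J2 J4 J6 J8.
J7: finishes 3, weight 14, w·C = 42
J5: finishes 7, weight 7, w·C = 49
J1: finishes 15, weight 12, w·C = 180
J3: finishes 26, weight 10, w·C = 260
J2: finishes 39, weight 8, w·C = 312
J4: finishes 54, weight 5, w·C = 270
J6: finishes 72, weight 3, w·C = 216
J8: finishes 95, weight 9, w·C = 855
Sum = 42+49+180+260+312+270+216+855 = 2184.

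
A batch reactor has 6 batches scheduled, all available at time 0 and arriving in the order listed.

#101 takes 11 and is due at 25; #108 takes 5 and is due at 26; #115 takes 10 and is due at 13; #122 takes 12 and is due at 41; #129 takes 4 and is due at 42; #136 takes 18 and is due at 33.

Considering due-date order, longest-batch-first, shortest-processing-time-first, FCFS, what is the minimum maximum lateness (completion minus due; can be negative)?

18

EDD (increasing due date): #115 #101 #108 #136 #122 #129.
#115: 0→10, due 13, lateness -3
#101: 10→21, due 25, lateness -4
#108: 21→26, due 26, lateness 0
#136: 26→44, due 33, lateness 11
#122: 44→56, due 41, lateness 15
#129: 56→60, due 42, lateness 18
Maximum = 18.
LPT (decreasing processing time): #136 #122 #101 #115 #108 #129.
#136: 0→18, due 33, lateness -15
#122: 18→30, due 41, lateness -11
#101: 30→41, due 25, lateness 16
#115: 41→51, due 13, lateness 38
#108: 51→56, due 26, lateness 30
#129: 56→60, due 42, lateness 18
Maximum = 38.
SPT (increasing processing time): #129 #108 #115 #101 #122 #136.
#129: 0→4, due 42, lateness -38
#108: 4→9, due 26, lateness -17
#115: 9→19, due 13, lateness 6
#101: 19→30, due 25, lateness 5
#122: 30→42, due 41, lateness 1
#136: 42→60, due 33, lateness 27
Maximum = 27.
FIFO (arrival order): #101 #108 #115 #122 #129 #136.
#101: 0→11, due 25, lateness -14
#108: 11→16, due 26, lateness -10
#115: 16→26, due 13, lateness 13
#122: 26→38, due 41, lateness -3
#129: 38→42, due 42, lateness 0
#136: 42→60, due 33, lateness 27
Maximum = 27.
EDD 18, LPT 38, SPT 27, FIFO 27 → minimum 18.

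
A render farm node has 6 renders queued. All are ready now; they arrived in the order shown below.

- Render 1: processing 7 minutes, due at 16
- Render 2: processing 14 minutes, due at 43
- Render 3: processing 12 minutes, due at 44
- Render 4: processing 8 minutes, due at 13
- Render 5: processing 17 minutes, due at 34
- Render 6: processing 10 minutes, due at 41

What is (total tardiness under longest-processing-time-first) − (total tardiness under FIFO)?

LPT (decreasing processing time): Render 5 Render 2 Render 3 Render 6 Render 4 Render 1.
Render 5: 0→17, due 34, tardiness 0
Render 2: 17→31, due 43, tardiness 0
Render 3: 31→43, due 44, tardiness 0
Render 6: 43→53, due 41, tardiness 12
Render 4: 53→61, due 13, tardiness 48
Render 1: 61→68, due 16, tardiness 52
Sum = 0+0+0+12+48+52 = 112.
FIFO (arrival order): Render 1 Render 2 Render 3 Render 4 Render 5 Render 6.
Render 1: 0→7, due 16, tardiness 0
Render 2: 7→21, due 43, tardiness 0
Render 3: 21→33, due 44, tardiness 0
Render 4: 33→41, due 13, tardiness 28
Render 5: 41→58, due 34, tardiness 24
Render 6: 58→68, due 41, tardiness 27
Sum = 0+0+0+28+24+27 = 79.
Difference = 112 − 79 = 33.

33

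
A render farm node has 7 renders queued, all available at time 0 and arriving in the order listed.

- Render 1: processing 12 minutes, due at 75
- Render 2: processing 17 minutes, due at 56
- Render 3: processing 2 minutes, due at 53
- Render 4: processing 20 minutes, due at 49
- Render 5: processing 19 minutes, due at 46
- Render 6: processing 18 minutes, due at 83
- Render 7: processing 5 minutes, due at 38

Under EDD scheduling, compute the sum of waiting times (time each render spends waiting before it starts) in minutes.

257

EDD (increasing due date): Render 7 Render 5 Render 4 Render 3 Render 2 Render 1 Render 6.
Render 7: waits 0, runs 0→5
Render 5: waits 5, runs 5→24
Render 4: waits 24, runs 24→44
Render 3: waits 44, runs 44→46
Render 2: waits 46, runs 46→63
Render 1: waits 63, runs 63→75
Render 6: waits 75, runs 75→93
Sum = 0+5+24+44+46+63+75 = 257.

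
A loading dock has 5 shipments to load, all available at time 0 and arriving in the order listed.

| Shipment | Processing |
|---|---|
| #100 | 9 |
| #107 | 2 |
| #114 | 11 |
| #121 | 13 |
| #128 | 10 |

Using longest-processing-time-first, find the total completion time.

159

LPT (decreasing processing time): #121 #114 #128 #100 #107.
#121: 0→13
#114: 13→24
#128: 24→34
#100: 34→43
#107: 43→45
Sum = 13+24+34+43+45 = 159.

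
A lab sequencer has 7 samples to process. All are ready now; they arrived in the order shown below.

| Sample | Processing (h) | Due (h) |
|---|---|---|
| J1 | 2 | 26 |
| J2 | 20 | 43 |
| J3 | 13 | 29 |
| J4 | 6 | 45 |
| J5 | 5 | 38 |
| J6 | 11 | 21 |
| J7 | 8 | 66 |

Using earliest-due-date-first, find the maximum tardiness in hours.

12

EDD (increasing due date): J6 J1 J3 J5 J2 J4 J7.
J6: 0→11, due 21, tardiness 0
J1: 11→13, due 26, tardiness 0
J3: 13→26, due 29, tardiness 0
J5: 26→31, due 38, tardiness 0
J2: 31→51, due 43, tardiness 8
J4: 51→57, due 45, tardiness 12
J7: 57→65, due 66, tardiness 0
Maximum = 12.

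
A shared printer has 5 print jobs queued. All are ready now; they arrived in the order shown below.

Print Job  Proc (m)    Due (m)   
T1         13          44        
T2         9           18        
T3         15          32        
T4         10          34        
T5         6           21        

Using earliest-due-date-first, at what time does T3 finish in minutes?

EDD (increasing due date): T2 T5 T3 T4 T1.
T2: 0→9
T5: 9→15
T3: 15→30

30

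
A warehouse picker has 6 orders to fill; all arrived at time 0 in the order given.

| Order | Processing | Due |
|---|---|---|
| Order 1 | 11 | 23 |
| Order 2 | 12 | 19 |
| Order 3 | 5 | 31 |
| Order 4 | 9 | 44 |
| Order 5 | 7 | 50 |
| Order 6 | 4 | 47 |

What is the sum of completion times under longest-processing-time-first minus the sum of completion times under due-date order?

9

LPT (decreasing processing time): Order 2 Order 1 Order 4 Order 5 Order 3 Order 6.
Order 2: 0→12
Order 1: 12→23
Order 4: 23→32
Order 5: 32→39
Order 3: 39→44
Order 6: 44→48
Sum = 12+23+32+39+44+48 = 198.
EDD (increasing due date): Order 2 Order 1 Order 3 Order 4 Order 6 Order 5.
Order 2: 0→12
Order 1: 12→23
Order 3: 23→28
Order 4: 28→37
Order 6: 37→41
Order 5: 41→48
Sum = 12+23+28+37+41+48 = 189.
Difference = 198 − 189 = 9.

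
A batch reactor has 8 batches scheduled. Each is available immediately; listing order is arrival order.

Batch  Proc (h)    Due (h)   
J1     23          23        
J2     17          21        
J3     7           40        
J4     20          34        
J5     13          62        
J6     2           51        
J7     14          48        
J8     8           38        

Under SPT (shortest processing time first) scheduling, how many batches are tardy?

SPT (increasing processing time): J6 J3 J8 J5 J7 J2 J4 J1.
J6: 0→2, due 51, tardiness 0
J3: 2→9, due 40, tardiness 0
J8: 9→17, due 38, tardiness 0
J5: 17→30, due 62, tardiness 0
J7: 30→44, due 48, tardiness 0
J2: 44→61, due 21, tardiness 40
J4: 61→81, due 34, tardiness 47
J1: 81→104, due 23, tardiness 81
Late batches: 3.

3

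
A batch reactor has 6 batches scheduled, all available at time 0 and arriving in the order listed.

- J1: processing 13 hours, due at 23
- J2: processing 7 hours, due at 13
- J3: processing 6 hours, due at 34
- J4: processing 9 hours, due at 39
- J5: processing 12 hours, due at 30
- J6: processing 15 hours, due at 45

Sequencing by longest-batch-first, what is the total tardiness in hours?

LPT (decreasing processing time): J6 J1 J5 J4 J2 J3.
J6: 0→15, due 45, tardiness 0
J1: 15→28, due 23, tardiness 5
J5: 28→40, due 30, tardiness 10
J4: 40→49, due 39, tardiness 10
J2: 49→56, due 13, tardiness 43
J3: 56→62, due 34, tardiness 28
Sum = 0+5+10+10+43+28 = 96.

96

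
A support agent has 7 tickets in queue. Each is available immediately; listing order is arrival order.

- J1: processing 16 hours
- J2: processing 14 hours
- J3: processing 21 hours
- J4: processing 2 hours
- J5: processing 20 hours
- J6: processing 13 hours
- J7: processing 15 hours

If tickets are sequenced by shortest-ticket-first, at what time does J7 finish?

44

SPT (increasing processing time): J4 J6 J2 J7 J1 J5 J3.
J4: 0→2
J6: 2→15
J2: 15→29
J7: 29→44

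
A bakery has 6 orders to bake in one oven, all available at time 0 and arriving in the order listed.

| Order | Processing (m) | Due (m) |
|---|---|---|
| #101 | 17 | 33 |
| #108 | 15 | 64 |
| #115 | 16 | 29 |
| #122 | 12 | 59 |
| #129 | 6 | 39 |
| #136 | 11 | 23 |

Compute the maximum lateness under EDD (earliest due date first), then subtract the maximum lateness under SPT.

EDD (increasing due date): #136 #115 #101 #129 #122 #108.
#136: 0→11, due 23, lateness -12
#115: 11→27, due 29, lateness -2
#101: 27→44, due 33, lateness 11
#129: 44→50, due 39, lateness 11
#122: 50→62, due 59, lateness 3
#108: 62→77, due 64, lateness 13
Maximum = 13.
SPT (increasing processing time): #129 #136 #122 #108 #115 #101.
#129: 0→6, due 39, lateness -33
#136: 6→17, due 23, lateness -6
#122: 17→29, due 59, lateness -30
#108: 29→44, due 64, lateness -20
#115: 44→60, due 29, lateness 31
#101: 60→77, due 33, lateness 44
Maximum = 44.
Difference = 13 − 44 = -31.

-31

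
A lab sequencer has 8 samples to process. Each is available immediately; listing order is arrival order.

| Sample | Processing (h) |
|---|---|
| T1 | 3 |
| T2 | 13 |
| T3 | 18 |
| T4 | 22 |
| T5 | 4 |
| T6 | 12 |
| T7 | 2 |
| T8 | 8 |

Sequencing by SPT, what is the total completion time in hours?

246

SPT (increasing processing time): T7 T1 T5 T8 T6 T2 T3 T4.
T7: 0→2
T1: 2→5
T5: 5→9
T8: 9→17
T6: 17→29
T2: 29→42
T3: 42→60
T4: 60→82
Sum = 2+5+9+17+29+42+60+82 = 246.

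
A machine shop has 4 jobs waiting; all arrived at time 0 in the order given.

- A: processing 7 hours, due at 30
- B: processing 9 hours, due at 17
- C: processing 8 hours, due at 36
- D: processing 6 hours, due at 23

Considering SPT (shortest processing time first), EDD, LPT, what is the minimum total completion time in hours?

SPT (increasing processing time): D A C B.
D: 0→6
A: 6→13
C: 13→21
B: 21→30
Sum = 6+13+21+30 = 70.
EDD (increasing due date): B D A C.
B: 0→9
D: 9→15
A: 15→22
C: 22→30
Sum = 9+15+22+30 = 76.
LPT (decreasing processing time): B C A D.
B: 0→9
C: 9→17
A: 17→24
D: 24→30
Sum = 9+17+24+30 = 80.
SPT 70, EDD 76, LPT 80 → minimum 70.

70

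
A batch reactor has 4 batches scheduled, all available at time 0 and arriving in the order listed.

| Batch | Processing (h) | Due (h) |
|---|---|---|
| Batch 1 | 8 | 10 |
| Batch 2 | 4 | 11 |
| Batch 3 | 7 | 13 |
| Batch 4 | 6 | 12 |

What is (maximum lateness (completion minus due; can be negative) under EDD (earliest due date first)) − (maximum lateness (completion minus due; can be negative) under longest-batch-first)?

EDD (increasing due date): Batch 1 Batch 2 Batch 4 Batch 3.
Batch 1: 0→8, due 10, lateness -2
Batch 2: 8→12, due 11, lateness 1
Batch 4: 12→18, due 12, lateness 6
Batch 3: 18→25, due 13, lateness 12
Maximum = 12.
LPT (decreasing processing time): Batch 1 Batch 3 Batch 4 Batch 2.
Batch 1: 0→8, due 10, lateness -2
Batch 3: 8→15, due 13, lateness 2
Batch 4: 15→21, due 12, lateness 9
Batch 2: 21→25, due 11, lateness 14
Maximum = 14.
Difference = 12 − 14 = -2.

-2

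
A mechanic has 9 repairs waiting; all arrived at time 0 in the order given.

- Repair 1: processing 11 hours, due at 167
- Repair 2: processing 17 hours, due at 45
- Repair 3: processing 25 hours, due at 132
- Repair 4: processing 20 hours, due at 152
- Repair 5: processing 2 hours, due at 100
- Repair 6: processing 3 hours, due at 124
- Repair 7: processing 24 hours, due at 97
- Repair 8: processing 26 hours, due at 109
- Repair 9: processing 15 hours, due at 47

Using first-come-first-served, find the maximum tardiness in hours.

96

FIFO (arrival order): Repair 1 Repair 2 Repair 3 Repair 4 Repair 5 Repair 6 Repair 7 Repair 8 Repair 9.
Repair 1: 0→11, due 167, tardiness 0
Repair 2: 11→28, due 45, tardiness 0
Repair 3: 28→53, due 132, tardiness 0
Repair 4: 53→73, due 152, tardiness 0
Repair 5: 73→75, due 100, tardiness 0
Repair 6: 75→78, due 124, tardiness 0
Repair 7: 78→102, due 97, tardiness 5
Repair 8: 102→128, due 109, tardiness 19
Repair 9: 128→143, due 47, tardiness 96
Maximum = 96.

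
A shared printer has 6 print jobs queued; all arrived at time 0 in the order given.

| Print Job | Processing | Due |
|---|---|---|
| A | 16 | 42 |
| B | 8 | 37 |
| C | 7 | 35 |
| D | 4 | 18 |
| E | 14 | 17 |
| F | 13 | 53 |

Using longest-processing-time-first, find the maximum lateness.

LPT (decreasing processing time): A E F B C D.
A: 0→16, due 42, lateness -26
E: 16→30, due 17, lateness 13
F: 30→43, due 53, lateness -10
B: 43→51, due 37, lateness 14
C: 51→58, due 35, lateness 23
D: 58→62, due 18, lateness 44
Maximum = 44.

44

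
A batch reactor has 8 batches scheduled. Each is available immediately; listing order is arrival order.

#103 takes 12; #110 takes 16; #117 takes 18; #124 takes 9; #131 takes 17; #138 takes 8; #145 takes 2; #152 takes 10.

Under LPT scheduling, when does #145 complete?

92

LPT (decreasing processing time): #117 #131 #110 #103 #152 #124 #138 #145.
#117: 0→18
#131: 18→35
#110: 35→51
#103: 51→63
#152: 63→73
#124: 73→82
#138: 82→90
#145: 90→92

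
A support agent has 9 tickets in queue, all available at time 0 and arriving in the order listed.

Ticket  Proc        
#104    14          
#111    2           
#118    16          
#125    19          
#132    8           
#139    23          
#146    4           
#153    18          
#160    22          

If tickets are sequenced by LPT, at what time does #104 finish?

112

LPT (decreasing processing time): #139 #160 #125 #153 #118 #104 #132 #146 #111.
#139: 0→23
#160: 23→45
#125: 45→64
#153: 64→82
#118: 82→98
#104: 98→112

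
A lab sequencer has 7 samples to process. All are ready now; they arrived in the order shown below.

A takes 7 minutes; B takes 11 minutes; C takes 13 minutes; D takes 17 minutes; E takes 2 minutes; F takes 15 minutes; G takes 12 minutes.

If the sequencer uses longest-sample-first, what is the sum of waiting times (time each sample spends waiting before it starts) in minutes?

294

LPT (decreasing processing time): D F C G B A E.
D: waits 0, runs 0→17
F: waits 17, runs 17→32
C: waits 32, runs 32→45
G: waits 45, runs 45→57
B: waits 57, runs 57→68
A: waits 68, runs 68→75
E: waits 75, runs 75→77
Sum = 0+17+32+45+57+68+75 = 294.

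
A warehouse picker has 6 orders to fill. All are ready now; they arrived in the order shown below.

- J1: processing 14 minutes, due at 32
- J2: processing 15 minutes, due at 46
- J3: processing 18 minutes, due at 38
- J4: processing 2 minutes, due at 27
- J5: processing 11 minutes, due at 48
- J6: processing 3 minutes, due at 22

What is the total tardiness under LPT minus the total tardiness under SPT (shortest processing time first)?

LPT (decreasing processing time): J3 J2 J1 J5 J6 J4.
J3: 0→18, due 38, tardiness 0
J2: 18→33, due 46, tardiness 0
J1: 33→47, due 32, tardiness 15
J5: 47→58, due 48, tardiness 10
J6: 58→61, due 22, tardiness 39
J4: 61→63, due 27, tardiness 36
Sum = 0+0+15+10+39+36 = 100.
SPT (increasing processing time): J4 J6 J5 J1 J2 J3.
J4: 0→2, due 27, tardiness 0
J6: 2→5, due 22, tardiness 0
J5: 5→16, due 48, tardiness 0
J1: 16→30, due 32, tardiness 0
J2: 30→45, due 46, tardiness 0
J3: 45→63, due 38, tardiness 25
Sum = 0+0+0+0+0+25 = 25.
Difference = 100 − 25 = 75.

75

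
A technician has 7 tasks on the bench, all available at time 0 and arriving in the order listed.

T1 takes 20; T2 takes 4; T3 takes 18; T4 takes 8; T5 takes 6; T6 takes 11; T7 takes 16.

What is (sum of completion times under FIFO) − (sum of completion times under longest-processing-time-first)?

-70

FIFO (arrival order): T1 T2 T3 T4 T5 T6 T7.
T1: 0→20
T2: 20→24
T3: 24→42
T4: 42→50
T5: 50→56
T6: 56→67
T7: 67→83
Sum = 20+24+42+50+56+67+83 = 342.
LPT (decreasing processing time): T1 T3 T7 T6 T4 T5 T2.
T1: 0→20
T3: 20→38
T7: 38→54
T6: 54→65
T4: 65→73
T5: 73→79
T2: 79→83
Sum = 20+38+54+65+73+79+83 = 412.
Difference = 342 − 412 = -70.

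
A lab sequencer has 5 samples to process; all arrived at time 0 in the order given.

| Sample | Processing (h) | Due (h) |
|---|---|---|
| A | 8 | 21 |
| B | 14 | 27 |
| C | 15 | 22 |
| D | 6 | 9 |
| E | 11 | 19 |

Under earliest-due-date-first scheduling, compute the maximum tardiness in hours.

27

EDD (increasing due date): D E A C B.
D: 0→6, due 9, tardiness 0
E: 6→17, due 19, tardiness 0
A: 17→25, due 21, tardiness 4
C: 25→40, due 22, tardiness 18
B: 40→54, due 27, tardiness 27
Maximum = 27.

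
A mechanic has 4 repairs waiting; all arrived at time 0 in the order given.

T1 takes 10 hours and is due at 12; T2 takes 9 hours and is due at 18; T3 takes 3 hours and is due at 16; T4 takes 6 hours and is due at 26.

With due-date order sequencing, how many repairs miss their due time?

EDD (increasing due date): T1 T3 T2 T4.
T1: 0→10, due 12, tardiness 0
T3: 10→13, due 16, tardiness 0
T2: 13→22, due 18, tardiness 4
T4: 22→28, due 26, tardiness 2
Late repairs: 2.

2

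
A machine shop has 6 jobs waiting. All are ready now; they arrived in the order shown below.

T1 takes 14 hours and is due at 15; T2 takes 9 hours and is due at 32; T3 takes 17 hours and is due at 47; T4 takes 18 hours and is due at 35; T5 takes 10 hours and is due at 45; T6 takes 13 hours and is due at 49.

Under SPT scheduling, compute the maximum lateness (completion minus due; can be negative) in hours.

46

SPT (increasing processing time): T2 T5 T6 T1 T3 T4.
T2: 0→9, due 32, lateness -23
T5: 9→19, due 45, lateness -26
T6: 19→32, due 49, lateness -17
T1: 32→46, due 15, lateness 31
T3: 46→63, due 47, lateness 16
T4: 63→81, due 35, lateness 46
Maximum = 46.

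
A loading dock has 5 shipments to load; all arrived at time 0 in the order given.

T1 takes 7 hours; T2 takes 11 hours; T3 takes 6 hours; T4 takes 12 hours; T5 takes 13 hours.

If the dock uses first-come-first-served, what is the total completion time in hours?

FIFO (arrival order): T1 T2 T3 T4 T5.
T1: 0→7
T2: 7→18
T3: 18→24
T4: 24→36
T5: 36→49
Sum = 7+18+24+36+49 = 134.

134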